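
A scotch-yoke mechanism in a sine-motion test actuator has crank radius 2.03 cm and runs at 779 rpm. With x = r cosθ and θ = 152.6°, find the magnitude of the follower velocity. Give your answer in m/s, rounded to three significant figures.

ω = 81.58 rad/s (from 779 rpm).
x = r cosθ ⇒ ẋ = −rω sinθ.
|v| = rω|sinθ| = 0.0203·81.58·|sin 152.6°| = 0.76209 m/s.

0.762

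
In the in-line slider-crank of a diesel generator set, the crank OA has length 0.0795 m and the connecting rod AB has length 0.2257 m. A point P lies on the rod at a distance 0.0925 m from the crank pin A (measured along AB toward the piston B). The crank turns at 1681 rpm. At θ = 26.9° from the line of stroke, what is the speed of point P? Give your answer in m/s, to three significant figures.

10.3

ω = 176 rad/s.  Crank-pin speed |V_A| = rω = 13.995 m/s, perpendicular to OA.
Rod angle: sinφ = −(r/L) sinθ ⇒ φ = -9.170°; ω_rod = −rω cosθ/√(L²−r²sin²θ) = -56.012 rad/s.
V_P = V_A + ω_rod × AP, with AP = 0.0925 m along the rod.
Components: V_Px = −rω sinθ − a·ω_rod·sinφ = -7.1574 m/s;  V_Py = rω cosθ + a·ω_rod·cosφ = +7.3655 m/s.
|V_P| = √(V_Px² + V_Py²) = 10.27 m/s.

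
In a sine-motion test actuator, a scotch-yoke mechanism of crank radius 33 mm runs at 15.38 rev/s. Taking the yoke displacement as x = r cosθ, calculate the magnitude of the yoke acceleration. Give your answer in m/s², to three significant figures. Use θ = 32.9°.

259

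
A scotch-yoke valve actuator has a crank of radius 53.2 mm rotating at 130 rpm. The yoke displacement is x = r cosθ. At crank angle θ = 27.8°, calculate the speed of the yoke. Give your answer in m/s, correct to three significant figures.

0.338

ω = 13.61 rad/s (from 130 rpm).
x = r cosθ ⇒ ẋ = −rω sinθ.
|v| = rω|sinθ| = 0.0532·13.61·|sin 27.8°| = 0.33778 m/s.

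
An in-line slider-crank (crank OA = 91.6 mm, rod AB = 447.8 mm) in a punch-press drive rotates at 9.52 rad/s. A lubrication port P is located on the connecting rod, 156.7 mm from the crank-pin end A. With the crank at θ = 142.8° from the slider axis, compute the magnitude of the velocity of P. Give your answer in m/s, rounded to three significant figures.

0.671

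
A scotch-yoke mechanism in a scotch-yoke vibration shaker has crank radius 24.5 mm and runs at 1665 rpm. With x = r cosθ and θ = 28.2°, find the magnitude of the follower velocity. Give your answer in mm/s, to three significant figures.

2020

ω = 174.4 rad/s (from 1665 rpm).
x = r cosθ ⇒ ẋ = −rω sinθ.
|v| = rω|sinθ| = 0.0245·174.4·|sin 28.2°| = 2.0186 m/s = 2018.6 mm/s.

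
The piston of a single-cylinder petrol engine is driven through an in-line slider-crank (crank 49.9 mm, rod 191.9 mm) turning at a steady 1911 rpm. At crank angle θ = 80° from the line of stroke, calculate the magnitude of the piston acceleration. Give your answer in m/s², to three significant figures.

157

ω = 2π·1911/60 = 200.1 rad/s
x(θ) = r cosθ + √(L² − r² sin²θ); with ω constant, a = ω²·d²x/dθ².
d²x/dθ² = −r cosθ − r²(cos2θ)/√u − r⁴ sin²2θ/(4u^{3/2}),  u = L² − r² sin²θ = 0.0344107 m².
Substituting r = 0.0499 m, L = 0.1919 m, θ = 80°: d²x/dθ² = +0.0039202 m.
a = ω²·d²x/dθ² = (200.1)²·(+0.0039202) = +156.99 m/s²;  |a| = 156.99 m/s².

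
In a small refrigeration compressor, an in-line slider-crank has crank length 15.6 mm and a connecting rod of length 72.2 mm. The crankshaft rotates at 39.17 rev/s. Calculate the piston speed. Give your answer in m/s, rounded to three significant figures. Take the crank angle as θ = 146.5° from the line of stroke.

ω = 2π·39.2 = 246.1 rad/s
For an in-line slider-crank, x = r cosθ + √(L² − r² sin²θ), so v = −rω sinθ·[1 + r cosθ/√(L² − r² sin²θ)].
With r = 0.0156 m, L = 0.0722 m, θ = 146.5°: √(L² − r² sin²θ) = 0.071685 m.
v = −0.0156·246.1·0.55194·[1 + 0.0156·-0.83389/0.071685] = -1.7345 m/s.
|v| = 1.7345 m/s.

1.73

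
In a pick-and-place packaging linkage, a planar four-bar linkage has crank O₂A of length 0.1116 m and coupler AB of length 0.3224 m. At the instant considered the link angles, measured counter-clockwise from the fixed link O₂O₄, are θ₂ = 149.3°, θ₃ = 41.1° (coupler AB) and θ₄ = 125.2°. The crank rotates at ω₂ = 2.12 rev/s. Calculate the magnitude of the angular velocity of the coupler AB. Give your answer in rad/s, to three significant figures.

ω₂ = 13.32 rad/s (from 2.12 rev/s).
Differentiating the loop-closure r₂e^{iθ₂}+r₃e^{iθ₃}=r₁+r₄e^{iθ₄} gives r₂ω₂e^{iθ₂}+r₃ω₃e^{iθ₃}=r₄ω₄e^{iθ₄}.
Eliminating the other unknown: ω₃ = r₂ω₂ sin(θ₄−θ₂) / [r₃ sin(θ₃−θ₄)].
Numerator sine = -0.40833; denominator sine = -0.99470.
Result = 0.1116·13.32·(-0.40833) / (0.3224·(-0.99470)) = +1.8928 rad/s; magnitude 1.8928 rad/s.

1.89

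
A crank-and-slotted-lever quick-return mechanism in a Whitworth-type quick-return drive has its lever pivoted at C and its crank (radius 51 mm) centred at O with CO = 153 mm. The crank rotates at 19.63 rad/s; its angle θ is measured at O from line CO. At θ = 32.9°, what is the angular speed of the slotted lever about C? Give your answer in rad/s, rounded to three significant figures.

ω = 19.63 rad/s
Crank pin A relative to C: A = (d + r cosθ, r sinθ); lever angle φ = atan2(r sinθ, d + r cosθ).
Differentiating tanφ: φ̇ = rω(d cosθ + r)/(d² + r² + 2dr cosθ).
d² + r² + 2dr cosθ = |CA|² = 0.0391131 m²;  d cosθ + r = +0.17946 m.
|ω_lever| = |0.051·19.63·+0.17946| / 0.0391131 = 4.5935 rad/s.

4.59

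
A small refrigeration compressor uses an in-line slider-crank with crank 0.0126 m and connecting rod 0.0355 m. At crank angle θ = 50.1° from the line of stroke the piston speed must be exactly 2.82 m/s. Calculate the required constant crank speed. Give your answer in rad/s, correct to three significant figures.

For an in-line slider-crank, |v_piston| = rω|sinθ|·[1 + r cosθ/√(L² − r² sin²θ)].
With r = 0.0126 m, L = 0.0355 m, θ = 50.1°: the bracketed kinematic factor |dx/dθ| = 0.011953 m.
ω = v/|dx/dθ| = 2.82/0.011953 = 235.92 rad/s.

236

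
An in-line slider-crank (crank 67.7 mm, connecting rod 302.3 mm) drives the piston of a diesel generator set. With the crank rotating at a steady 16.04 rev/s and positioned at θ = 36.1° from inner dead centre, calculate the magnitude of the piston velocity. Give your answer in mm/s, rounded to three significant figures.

ω = 2π·16 = 100.8 rad/s
For an in-line slider-crank, x = r cosθ + √(L² − r² sin²θ), so v = −rω sinθ·[1 + r cosθ/√(L² − r² sin²θ)].
With r = 0.0677 m, L = 0.3023 m, θ = 36.1°: √(L² − r² sin²θ) = 0.29966 m.
v = −0.0677·100.8·0.58920·[1 + 0.0677·0.80799/0.29966] = -4.7539 m/s.
|v| = 4.7539 m/s = 4753.9 mm/s.

4750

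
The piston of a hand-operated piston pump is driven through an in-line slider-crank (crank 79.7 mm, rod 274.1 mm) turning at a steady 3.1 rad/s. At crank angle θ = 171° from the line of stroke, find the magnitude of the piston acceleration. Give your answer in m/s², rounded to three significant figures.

ω = 3.1 rad/s
x(θ) = r cosθ + √(L² − r² sin²θ); with ω constant, a = ω²·d²x/dθ².
d²x/dθ² = −r cosθ − r²(cos2θ)/√u − r⁴ sin²2θ/(4u^{3/2}),  u = L² − r² sin²θ = 0.0749754 m².
Substituting r = 0.0797 m, L = 0.2741 m, θ = 171°: d²x/dθ² = +0.056609 m.
a = ω²·d²x/dθ² = (3.1)²·(+0.056609) = +0.54401 m/s²;  |a| = 0.54401 m/s².

0.544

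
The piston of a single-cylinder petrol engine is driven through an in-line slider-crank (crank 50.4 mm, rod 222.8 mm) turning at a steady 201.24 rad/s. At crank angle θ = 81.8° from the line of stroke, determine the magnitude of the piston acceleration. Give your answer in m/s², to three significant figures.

163

ω = 201.2 rad/s
x(θ) = r cosθ + √(L² − r² sin²θ); with ω constant, a = ω²·d²x/dθ².
d²x/dθ² = −r cosθ − r²(cos2θ)/√u − r⁴ sin²2θ/(4u^{3/2}),  u = L² − r² sin²θ = 0.0471514 m².
Substituting r = 0.0504 m, L = 0.2228 m, θ = 81.8°: d²x/dθ² = +0.0040211 m.
a = ω²·d²x/dθ² = (201.2)²·(+0.0040211) = +162.84 m/s²;  |a| = 162.84 m/s².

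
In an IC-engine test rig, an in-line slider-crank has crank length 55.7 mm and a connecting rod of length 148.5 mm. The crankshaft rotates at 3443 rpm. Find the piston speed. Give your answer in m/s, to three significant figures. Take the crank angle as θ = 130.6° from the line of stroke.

11.4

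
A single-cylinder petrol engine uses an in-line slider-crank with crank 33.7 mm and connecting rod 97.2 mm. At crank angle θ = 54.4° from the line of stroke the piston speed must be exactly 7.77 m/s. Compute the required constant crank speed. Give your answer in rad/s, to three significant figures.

234

For an in-line slider-crank, |v_piston| = rω|sinθ|·[1 + r cosθ/√(L² − r² sin²θ)].
With r = 0.0337 m, L = 0.0972 m, θ = 54.4°: the bracketed kinematic factor |dx/dθ| = 0.033166 m.
ω = v/|dx/dθ| = 7.77/0.033166 = 234.28 rad/s.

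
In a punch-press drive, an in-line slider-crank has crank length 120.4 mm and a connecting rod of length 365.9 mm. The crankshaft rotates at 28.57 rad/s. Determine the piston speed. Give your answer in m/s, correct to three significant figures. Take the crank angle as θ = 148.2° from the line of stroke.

ω = 28.57 rad/s
For an in-line slider-crank, x = r cosθ + √(L² − r² sin²θ), so v = −rω sinθ·[1 + r cosθ/√(L² − r² sin²θ)].
With r = 0.1204 m, L = 0.3659 m, θ = 148.2°: √(L² − r² sin²θ) = 0.36036 m.
v = −0.1204·28.57·0.52696·[1 + 0.1204·-0.84989/0.36036] = -1.2979 m/s.
|v| = 1.2979 m/s.

1.30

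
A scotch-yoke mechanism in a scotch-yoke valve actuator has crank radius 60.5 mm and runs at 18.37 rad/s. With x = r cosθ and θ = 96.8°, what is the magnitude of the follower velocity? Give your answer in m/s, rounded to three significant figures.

1.10

ω = 18.37 rad/s
x = r cosθ ⇒ ẋ = −rω sinθ.
|v| = rω|sinθ| = 0.0605·18.37·|sin 96.8°| = 1.1036 m/s.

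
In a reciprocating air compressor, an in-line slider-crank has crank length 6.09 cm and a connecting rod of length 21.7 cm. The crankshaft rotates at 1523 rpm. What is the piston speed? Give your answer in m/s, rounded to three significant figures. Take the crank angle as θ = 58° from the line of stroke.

9.50

ω = 2π·1523/60 = 159.5 rad/s
For an in-line slider-crank, x = r cosθ + √(L² − r² sin²θ), so v = −rω sinθ·[1 + r cosθ/√(L² − r² sin²θ)].
With r = 0.0609 m, L = 0.217 m, θ = 58°: √(L² − r² sin²θ) = 0.21076 m.
v = −0.0609·159.5·0.84805·[1 + 0.0609·0.52992/0.21076] = -9.4982 m/s.
|v| = 9.4982 m/s.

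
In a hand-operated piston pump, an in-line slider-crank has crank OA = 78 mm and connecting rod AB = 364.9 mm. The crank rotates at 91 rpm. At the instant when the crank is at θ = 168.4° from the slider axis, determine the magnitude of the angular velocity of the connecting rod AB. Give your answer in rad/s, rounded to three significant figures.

ω = 9.529 rad/s (converted from 91 rpm).
The rod makes angle φ with the slider axis where L sinφ = r sinθ; differentiating, L cosφ·φ̇ = r ω cosθ.
L cosφ = √(L² − r² sin²θ) = 0.36456 m.
|ω_rod| = r ω |cosθ| / √(L² − r² sin²θ) = 0.078·9.529·0.97958/0.36456 = 1.9972 rad/s.

2.00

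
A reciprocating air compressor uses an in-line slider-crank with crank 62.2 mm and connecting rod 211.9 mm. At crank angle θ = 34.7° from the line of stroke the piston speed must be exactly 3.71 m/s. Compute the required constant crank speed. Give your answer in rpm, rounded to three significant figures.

For an in-line slider-crank, |v_piston| = rω|sinθ|·[1 + r cosθ/√(L² − r² sin²θ)].
With r = 0.0622 m, L = 0.2119 m, θ = 34.7°: the bracketed kinematic factor |dx/dθ| = 0.044076 m.
ω = v/|dx/dθ| = 3.71/0.044076 = 84.172 rad/s.
N = 60ω/(2π) = 803.79 rpm.

804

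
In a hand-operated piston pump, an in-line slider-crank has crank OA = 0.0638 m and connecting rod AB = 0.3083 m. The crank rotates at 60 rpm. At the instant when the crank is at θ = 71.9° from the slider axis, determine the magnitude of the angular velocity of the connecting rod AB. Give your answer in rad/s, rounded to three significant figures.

ω = 6.283 rad/s (converted from 60 rpm).
The rod makes angle φ with the slider axis where L sinφ = r sinθ; differentiating, L cosφ·φ̇ = r ω cosθ.
L cosφ = √(L² − r² sin²θ) = 0.30228 m.
|ω_rod| = r ω |cosθ| / √(L² − r² sin²θ) = 0.0638·6.283·0.31068/0.30228 = 0.41201 rad/s.

0.412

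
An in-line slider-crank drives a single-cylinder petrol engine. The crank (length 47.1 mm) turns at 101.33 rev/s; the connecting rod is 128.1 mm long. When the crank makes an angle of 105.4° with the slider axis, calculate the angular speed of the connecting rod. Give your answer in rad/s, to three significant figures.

66.5

ω = 636.7 rad/s (converted from 101.33 rev/s).
The rod makes angle φ with the slider axis where L sinφ = r sinθ; differentiating, L cosφ·φ̇ = r ω cosθ.
L cosφ = √(L² − r² sin²θ) = 0.11978 m.
|ω_rod| = r ω |cosθ| / √(L² − r² sin²θ) = 0.0471·636.7·0.26556/0.11978 = 66.482 rad/s.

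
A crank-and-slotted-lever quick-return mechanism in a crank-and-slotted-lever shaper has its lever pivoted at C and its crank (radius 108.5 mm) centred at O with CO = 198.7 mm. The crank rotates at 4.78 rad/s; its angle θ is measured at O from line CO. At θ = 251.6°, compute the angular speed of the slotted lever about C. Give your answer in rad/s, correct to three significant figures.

ω = 4.78 rad/s
Crank pin A relative to C: A = (d + r cosθ, r sinθ); lever angle φ = atan2(r sinθ, d + r cosθ).
Differentiating tanφ: φ̇ = rω(d cosθ + r)/(d² + r² + 2dr cosθ).
d² + r² + 2dr cosθ = |CA|² = 0.0376438 m²;  d cosθ + r = +0.045781 m.
|ω_lever| = |0.1085·4.78·+0.045781| / 0.0376438 = 0.63073 rad/s.

0.631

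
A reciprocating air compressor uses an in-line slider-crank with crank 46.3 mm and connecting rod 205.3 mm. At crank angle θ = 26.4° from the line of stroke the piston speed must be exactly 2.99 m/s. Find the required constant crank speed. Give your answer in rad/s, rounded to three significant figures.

121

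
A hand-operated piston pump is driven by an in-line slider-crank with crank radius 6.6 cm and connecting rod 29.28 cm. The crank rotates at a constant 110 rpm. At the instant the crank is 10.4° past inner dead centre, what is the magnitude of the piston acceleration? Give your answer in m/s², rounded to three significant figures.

10.5

ω = 2π·110/60 = 11.52 rad/s
x(θ) = r cosθ + √(L² − r² sin²θ); with ω constant, a = ω²·d²x/dθ².
d²x/dθ² = −r cosθ − r²(cos2θ)/√u − r⁴ sin²2θ/(4u^{3/2}),  u = L² − r² sin²θ = 0.0855899 m².
Substituting r = 0.066 m, L = 0.2928 m, θ = 10.4°: d²x/dθ² = -0.078859 m.
a = ω²·d²x/dθ² = (11.52)²·(-0.078859) = -10.464 m/s²;  |a| = 10.464 m/s².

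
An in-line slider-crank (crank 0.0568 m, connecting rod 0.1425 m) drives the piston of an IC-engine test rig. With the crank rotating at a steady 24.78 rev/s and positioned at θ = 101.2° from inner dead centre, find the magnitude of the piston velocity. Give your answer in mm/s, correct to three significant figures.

ω = 2π·24.8 = 155.7 rad/s
For an in-line slider-crank, x = r cosθ + √(L² − r² sin²θ), so v = −rω sinθ·[1 + r cosθ/√(L² − r² sin²θ)].
With r = 0.0568 m, L = 0.1425 m, θ = 101.2°: √(L² − r² sin²θ) = 0.13116 m.
v = −0.0568·155.7·0.98096·[1 + 0.0568·-0.19423/0.13116] = -7.9454 m/s.
|v| = 7.9454 m/s = 7945.4 mm/s.

7950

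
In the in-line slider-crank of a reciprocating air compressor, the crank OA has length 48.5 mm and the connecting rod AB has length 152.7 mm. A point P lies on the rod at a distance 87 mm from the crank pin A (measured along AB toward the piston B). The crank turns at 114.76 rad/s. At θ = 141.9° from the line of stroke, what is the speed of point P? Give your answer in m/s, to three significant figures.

ω = 114.8 rad/s.  Crank-pin speed |V_A| = rω = 5.5659 m/s, perpendicular to OA.
Rod angle: sinφ = −(r/L) sinθ ⇒ φ = -11.302°; ω_rod = −rω cosθ/√(L²−r²sin²θ) = +29.251 rad/s.
V_P = V_A + ω_rod × AP, with AP = 0.087 m along the rod.
Components: V_Px = −rω sinθ − a·ω_rod·sinφ = -2.9356 m/s;  V_Py = rω cosθ + a·ω_rod·cosφ = -1.8845 m/s.
|V_P| = √(V_Px² + V_Py²) = 3.4884 m/s.

3.49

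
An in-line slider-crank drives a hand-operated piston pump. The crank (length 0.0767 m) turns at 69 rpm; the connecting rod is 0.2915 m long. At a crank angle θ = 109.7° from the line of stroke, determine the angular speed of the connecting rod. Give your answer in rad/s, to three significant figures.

0.662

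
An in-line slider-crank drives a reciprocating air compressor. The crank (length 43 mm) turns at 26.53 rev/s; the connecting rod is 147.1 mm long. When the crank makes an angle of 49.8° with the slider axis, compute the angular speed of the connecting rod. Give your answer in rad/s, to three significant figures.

32.3

ω = 166.7 rad/s (converted from 26.53 rev/s).
The rod makes angle φ with the slider axis where L sinφ = r sinθ; differentiating, L cosφ·φ̇ = r ω cosθ.
L cosφ = √(L² − r² sin²θ) = 0.14339 m.
|ω_rod| = r ω |cosθ| / √(L² − r² sin²θ) = 0.043·166.7·0.64546/0.14339 = 32.266 rad/s.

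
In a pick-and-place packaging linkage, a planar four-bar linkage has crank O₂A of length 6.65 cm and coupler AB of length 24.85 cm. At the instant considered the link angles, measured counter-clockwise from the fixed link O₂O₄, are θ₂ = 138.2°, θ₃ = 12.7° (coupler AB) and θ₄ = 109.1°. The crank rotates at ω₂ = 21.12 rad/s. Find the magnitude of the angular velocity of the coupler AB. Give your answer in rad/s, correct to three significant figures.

2.77

ω₂ = 21.12 rad/s
Differentiating the loop-closure r₂e^{iθ₂}+r₃e^{iθ₃}=r₁+r₄e^{iθ₄} gives r₂ω₂e^{iθ₂}+r₃ω₃e^{iθ₃}=r₄ω₄e^{iθ₄}.
Eliminating the other unknown: ω₃ = r₂ω₂ sin(θ₄−θ₂) / [r₃ sin(θ₃−θ₄)].
Numerator sine = -0.48634; denominator sine = -0.99377.
Result = 0.0665·21.12·(-0.48634) / (0.2485·(-0.99377)) = +2.7659 rad/s; magnitude 2.7659 rad/s.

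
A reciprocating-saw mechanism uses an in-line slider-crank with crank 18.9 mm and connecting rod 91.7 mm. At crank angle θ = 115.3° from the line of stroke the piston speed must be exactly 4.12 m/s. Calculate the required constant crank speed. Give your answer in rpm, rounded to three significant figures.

For an in-line slider-crank, |v_piston| = rω|sinθ|·[1 + r cosθ/√(L² − r² sin²θ)].
With r = 0.0189 m, L = 0.0917 m, θ = 115.3°: the bracketed kinematic factor |dx/dθ| = 0.015555 m.
ω = v/|dx/dθ| = 4.12/0.015555 = 264.86 rad/s.
N = 60ω/(2π) = 2529.2 rpm.

2530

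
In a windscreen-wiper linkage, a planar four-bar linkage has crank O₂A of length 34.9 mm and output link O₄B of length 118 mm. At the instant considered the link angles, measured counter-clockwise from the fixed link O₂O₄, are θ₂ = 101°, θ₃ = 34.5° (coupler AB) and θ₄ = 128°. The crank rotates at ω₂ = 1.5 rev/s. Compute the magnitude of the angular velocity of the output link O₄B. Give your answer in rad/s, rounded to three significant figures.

ω₂ = 9.425 rad/s (from 1.5 rev/s).
Differentiating the loop-closure r₂e^{iθ₂}+r₃e^{iθ₃}=r₁+r₄e^{iθ₄} gives r₂ω₂e^{iθ₂}+r₃ω₃e^{iθ₃}=r₄ω₄e^{iθ₄}.
Eliminating the other unknown: ω₄ = r₂ω₂ sin(θ₂−θ₃) / [r₄ sin(θ₄−θ₃)].
Numerator sine = +0.91706; denominator sine = +0.99813.
Result = 0.0349·9.425·(+0.91706) / (0.118·(+0.99813)) = +2.5611 rad/s; magnitude 2.5611 rad/s.

2.56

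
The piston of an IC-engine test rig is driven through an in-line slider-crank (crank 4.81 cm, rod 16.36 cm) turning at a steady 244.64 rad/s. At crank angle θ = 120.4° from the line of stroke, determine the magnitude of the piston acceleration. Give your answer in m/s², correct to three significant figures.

1870

ω = 244.6 rad/s
x(θ) = r cosθ + √(L² − r² sin²θ); with ω constant, a = ω²·d²x/dθ².
d²x/dθ² = −r cosθ − r²(cos2θ)/√u − r⁴ sin²2θ/(4u^{3/2}),  u = L² − r² sin²θ = 0.0250438 m².
Substituting r = 0.0481 m, L = 0.1636 m, θ = 120.4°: d²x/dθ² = +0.031215 m.
a = ω²·d²x/dθ² = (244.6)²·(+0.031215) = +1868.2 m/s²;  |a| = 1868.2 m/s².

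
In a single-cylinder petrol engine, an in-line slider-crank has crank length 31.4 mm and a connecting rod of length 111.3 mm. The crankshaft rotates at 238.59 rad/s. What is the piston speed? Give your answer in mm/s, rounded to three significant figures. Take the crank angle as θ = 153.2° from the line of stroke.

ω = 238.6 rad/s
For an in-line slider-crank, x = r cosθ + √(L² − r² sin²θ), so v = −rω sinθ·[1 + r cosθ/√(L² − r² sin²θ)].
With r = 0.0314 m, L = 0.1113 m, θ = 153.2°: √(L² − r² sin²θ) = 0.1104 m.
v = −0.0314·238.6·0.45088·[1 + 0.0314·-0.89259/0.1104] = -2.5203 m/s.
|v| = 2.5203 m/s = 2520.3 mm/s.

2520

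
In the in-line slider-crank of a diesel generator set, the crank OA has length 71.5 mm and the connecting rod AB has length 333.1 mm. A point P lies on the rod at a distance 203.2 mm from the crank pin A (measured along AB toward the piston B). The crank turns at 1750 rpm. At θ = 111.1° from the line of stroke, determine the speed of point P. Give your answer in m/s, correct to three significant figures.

ω = 183.3 rad/s.  Crank-pin speed |V_A| = rω = 13.103 m/s, perpendicular to OA.
Rod angle: sinφ = −(r/L) sinθ ⇒ φ = -11.552°; ω_rod = −rω cosθ/√(L²−r²sin²θ) = +14.454 rad/s.
V_P = V_A + ω_rod × AP, with AP = 0.2032 m along the rod.
Components: V_Px = −rω sinθ − a·ω_rod·sinφ = -11.636 m/s;  V_Py = rω cosθ + a·ω_rod·cosφ = -1.8395 m/s.
|V_P| = √(V_Px² + V_Py²) = 11.781 m/s.

11.8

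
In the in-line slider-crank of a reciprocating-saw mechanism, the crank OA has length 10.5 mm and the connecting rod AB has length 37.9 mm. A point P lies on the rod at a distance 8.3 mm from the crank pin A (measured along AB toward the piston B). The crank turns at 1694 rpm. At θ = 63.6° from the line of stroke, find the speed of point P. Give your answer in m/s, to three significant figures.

1.83

ω = 177.4 rad/s.  Crank-pin speed |V_A| = rω = 1.8627 m/s, perpendicular to OA.
Rod angle: sinφ = −(r/L) sinθ ⇒ φ = -14.368°; ω_rod = −rω cosθ/√(L²−r²sin²θ) = -22.558 rad/s.
V_P = V_A + ω_rod × AP, with AP = 0.0083 m along the rod.
Components: V_Px = −rω sinθ − a·ω_rod·sinφ = -1.7149 m/s;  V_Py = rω cosθ + a·ω_rod·cosφ = +0.64683 m/s.
|V_P| = √(V_Px² + V_Py²) = 1.8328 m/s.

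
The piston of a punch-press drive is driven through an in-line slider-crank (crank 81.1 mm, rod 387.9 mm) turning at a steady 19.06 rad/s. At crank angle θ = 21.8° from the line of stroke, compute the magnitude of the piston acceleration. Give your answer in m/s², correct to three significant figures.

ω = 19.06 rad/s
x(θ) = r cosθ + √(L² − r² sin²θ); with ω constant, a = ω²·d²x/dθ².
d²x/dθ² = −r cosθ − r²(cos2θ)/√u − r⁴ sin²2θ/(4u^{3/2}),  u = L² − r² sin²θ = 0.149559 m².
Substituting r = 0.0811 m, L = 0.3879 m, θ = 21.8°: d²x/dθ² = -0.087705 m.
a = ω²·d²x/dθ² = (19.06)²·(-0.087705) = -31.862 m/s²;  |a| = 31.862 m/s².

31.9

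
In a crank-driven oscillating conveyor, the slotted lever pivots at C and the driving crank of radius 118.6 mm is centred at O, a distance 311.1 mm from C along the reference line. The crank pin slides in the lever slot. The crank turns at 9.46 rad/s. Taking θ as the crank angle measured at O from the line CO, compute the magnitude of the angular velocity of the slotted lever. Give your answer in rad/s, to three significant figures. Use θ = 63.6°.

ω = 9.46 rad/s
Crank pin A relative to C: A = (d + r cosθ, r sinθ); lever angle φ = atan2(r sinθ, d + r cosθ).
Differentiating tanφ: φ̇ = rω(d cosθ + r)/(d² + r² + 2dr cosθ).
d² + r² + 2dr cosθ = |CA|² = 0.14366 m²;  d cosθ + r = +0.25693 m.
|ω_lever| = |0.1186·9.46·+0.25693| / 0.14366 = 2.0065 rad/s.

2.01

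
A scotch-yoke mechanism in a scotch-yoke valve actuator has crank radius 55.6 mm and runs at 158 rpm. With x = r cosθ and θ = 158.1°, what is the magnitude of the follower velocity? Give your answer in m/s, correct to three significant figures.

ω = 16.55 rad/s (from 158 rpm).
x = r cosθ ⇒ ẋ = −rω sinθ.
|v| = rω|sinθ| = 0.0556·16.55·|sin 158.1°| = 0.34313 m/s.

0.343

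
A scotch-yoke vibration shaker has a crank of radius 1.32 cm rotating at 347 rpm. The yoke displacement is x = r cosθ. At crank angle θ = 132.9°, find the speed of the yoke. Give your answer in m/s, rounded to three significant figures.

0.351

ω = 36.34 rad/s (from 347 rpm).
x = r cosθ ⇒ ẋ = −rω sinθ.
|v| = rω|sinθ| = 0.0132·36.34·|sin 132.9°| = 0.35137 m/s.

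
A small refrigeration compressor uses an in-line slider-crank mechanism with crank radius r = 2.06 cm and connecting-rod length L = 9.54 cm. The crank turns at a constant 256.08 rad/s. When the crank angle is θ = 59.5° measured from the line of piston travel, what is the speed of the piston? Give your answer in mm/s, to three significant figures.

ω = 256.1 rad/s
For an in-line slider-crank, x = r cosθ + √(L² − r² sin²θ), so v = −rω sinθ·[1 + r cosθ/√(L² − r² sin²θ)].
With r = 0.0206 m, L = 0.0954 m, θ = 59.5°: √(L² − r² sin²θ) = 0.093734 m.
v = −0.0206·256.1·0.86163·[1 + 0.0206·0.50754/0.093734] = -5.0523 m/s.
|v| = 5.0523 m/s = 5052.3 mm/s.

5050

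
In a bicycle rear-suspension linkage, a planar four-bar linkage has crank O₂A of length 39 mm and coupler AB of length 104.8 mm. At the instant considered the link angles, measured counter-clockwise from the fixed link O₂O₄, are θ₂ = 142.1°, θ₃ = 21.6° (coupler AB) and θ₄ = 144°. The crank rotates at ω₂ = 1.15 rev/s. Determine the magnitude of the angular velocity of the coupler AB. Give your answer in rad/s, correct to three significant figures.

0.106

ω₂ = 7.226 rad/s (from 1.15 rev/s).
Differentiating the loop-closure r₂e^{iθ₂}+r₃e^{iθ₃}=r₁+r₄e^{iθ₄} gives r₂ω₂e^{iθ₂}+r₃ω₃e^{iθ₃}=r₄ω₄e^{iθ₄}.
Eliminating the other unknown: ω₃ = r₂ω₂ sin(θ₄−θ₂) / [r₃ sin(θ₃−θ₄)].
Numerator sine = +0.03316; denominator sine = -0.84433.
Result = 0.039·7.226·(+0.03316) / (0.1048·(-0.84433)) = -0.10559 rad/s; magnitude 0.10559 rad/s.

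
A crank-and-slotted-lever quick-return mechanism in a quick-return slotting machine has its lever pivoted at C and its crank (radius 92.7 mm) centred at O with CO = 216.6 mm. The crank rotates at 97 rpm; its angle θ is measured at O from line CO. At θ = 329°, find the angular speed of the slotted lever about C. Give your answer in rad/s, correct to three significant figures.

2.91

ω = 10.16 rad/s (from 97 rpm).
Crank pin A relative to C: A = (d + r cosθ, r sinθ); lever angle φ = atan2(r sinθ, d + r cosθ).
Differentiating tanφ: φ̇ = rω(d cosθ + r)/(d² + r² + 2dr cosθ).
d² + r² + 2dr cosθ = |CA|² = 0.0899307 m²;  d cosθ + r = +0.27836 m.
|ω_lever| = |0.0927·10.16·+0.27836| / 0.0899307 = 2.9146 rad/s.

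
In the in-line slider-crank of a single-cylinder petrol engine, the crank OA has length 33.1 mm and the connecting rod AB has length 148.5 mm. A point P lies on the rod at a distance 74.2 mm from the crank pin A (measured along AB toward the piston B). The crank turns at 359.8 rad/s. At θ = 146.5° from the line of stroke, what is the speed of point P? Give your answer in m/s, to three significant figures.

7.76

ω = 359.8 rad/s.  Crank-pin speed |V_A| = rω = 11.909 m/s, perpendicular to OA.
Rod angle: sinφ = −(r/L) sinθ ⇒ φ = -7.067°; ω_rod = −rω cosθ/√(L²−r²sin²θ) = +67.388 rad/s.
V_P = V_A + ω_rod × AP, with AP = 0.0742 m along the rod.
Components: V_Px = −rω sinθ − a·ω_rod·sinφ = -5.9581 m/s;  V_Py = rω cosθ + a·ω_rod·cosφ = -4.9689 m/s.
|V_P| = √(V_Px² + V_Py²) = 7.7581 m/s.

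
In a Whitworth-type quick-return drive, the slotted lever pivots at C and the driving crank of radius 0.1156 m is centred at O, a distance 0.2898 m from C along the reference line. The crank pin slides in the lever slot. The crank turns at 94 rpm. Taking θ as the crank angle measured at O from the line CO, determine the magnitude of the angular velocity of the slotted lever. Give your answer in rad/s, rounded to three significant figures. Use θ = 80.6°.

1.71

ω = 9.844 rad/s (from 94 rpm).
Crank pin A relative to C: A = (d + r cosθ, r sinθ); lever angle φ = atan2(r sinθ, d + r cosθ).
Differentiating tanφ: φ̇ = rω(d cosθ + r)/(d² + r² + 2dr cosθ).
d² + r² + 2dr cosθ = |CA|² = 0.108291 m²;  d cosθ + r = +0.16293 m.
|ω_lever| = |0.1156·9.844·+0.16293| / 0.108291 = 1.7121 rad/s.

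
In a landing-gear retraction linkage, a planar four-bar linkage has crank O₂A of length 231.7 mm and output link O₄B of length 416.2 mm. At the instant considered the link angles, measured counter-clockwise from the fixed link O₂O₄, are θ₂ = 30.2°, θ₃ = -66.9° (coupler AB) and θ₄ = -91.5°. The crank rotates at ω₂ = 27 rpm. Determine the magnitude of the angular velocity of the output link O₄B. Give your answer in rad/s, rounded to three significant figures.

3.75

ω₂ = 2.827 rad/s (from 27 rpm).
Differentiating the loop-closure r₂e^{iθ₂}+r₃e^{iθ₃}=r₁+r₄e^{iθ₄} gives r₂ω₂e^{iθ₂}+r₃ω₃e^{iθ₃}=r₄ω₄e^{iθ₄}.
Eliminating the other unknown: ω₄ = r₂ω₂ sin(θ₂−θ₃) / [r₄ sin(θ₄−θ₃)].
Numerator sine = +0.99233; denominator sine = -0.41628.
Result = 0.2317·2.827·(+0.99233) / (0.4162·(-0.41628)) = -3.7522 rad/s; magnitude 3.7522 rad/s.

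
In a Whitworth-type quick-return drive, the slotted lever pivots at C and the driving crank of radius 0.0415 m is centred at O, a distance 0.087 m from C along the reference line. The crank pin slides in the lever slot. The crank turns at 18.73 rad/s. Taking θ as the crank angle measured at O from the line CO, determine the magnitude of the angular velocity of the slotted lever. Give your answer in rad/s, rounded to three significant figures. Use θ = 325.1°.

ω = 18.73 rad/s
Crank pin A relative to C: A = (d + r cosθ, r sinθ); lever angle φ = atan2(r sinθ, d + r cosθ).
Differentiating tanφ: φ̇ = rω(d cosθ + r)/(d² + r² + 2dr cosθ).
d² + r² + 2dr cosθ = |CA|² = 0.0152136 m²;  d cosθ + r = +0.11285 m.
|ω_lever| = |0.0415·18.73·+0.11285| / 0.0152136 = 5.7659 rad/s.

5.77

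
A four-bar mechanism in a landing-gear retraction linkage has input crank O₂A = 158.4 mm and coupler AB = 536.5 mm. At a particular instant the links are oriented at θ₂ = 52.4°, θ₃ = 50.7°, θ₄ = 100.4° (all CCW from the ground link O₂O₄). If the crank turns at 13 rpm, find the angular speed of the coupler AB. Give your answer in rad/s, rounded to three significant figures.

ω₂ = 1.361 rad/s (from 13 rpm).
Differentiating the loop-closure r₂e^{iθ₂}+r₃e^{iθ₃}=r₁+r₄e^{iθ₄} gives r₂ω₂e^{iθ₂}+r₃ω₃e^{iθ₃}=r₄ω₄e^{iθ₄}.
Eliminating the other unknown: ω₃ = r₂ω₂ sin(θ₄−θ₂) / [r₃ sin(θ₃−θ₄)].
Numerator sine = +0.74314; denominator sine = -0.76267.
Result = 0.1584·1.361·(+0.74314) / (0.5365·(-0.76267)) = -0.39165 rad/s; magnitude 0.39165 rad/s.

0.392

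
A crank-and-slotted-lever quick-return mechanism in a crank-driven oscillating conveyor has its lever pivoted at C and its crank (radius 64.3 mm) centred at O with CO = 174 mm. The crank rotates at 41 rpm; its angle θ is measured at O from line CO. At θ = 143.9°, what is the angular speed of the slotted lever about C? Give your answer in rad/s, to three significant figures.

1.29

ω = 4.294 rad/s (from 41 rpm).
Crank pin A relative to C: A = (d + r cosθ, r sinθ); lever angle φ = atan2(r sinθ, d + r cosθ).
Differentiating tanφ: φ̇ = rω(d cosθ + r)/(d² + r² + 2dr cosθ).
d² + r² + 2dr cosθ = |CA|² = 0.0163306 m²;  d cosθ + r = -0.07629 m.
|ω_lever| = |0.0643·4.294·-0.07629| / 0.0163306 = 1.2897 rad/s.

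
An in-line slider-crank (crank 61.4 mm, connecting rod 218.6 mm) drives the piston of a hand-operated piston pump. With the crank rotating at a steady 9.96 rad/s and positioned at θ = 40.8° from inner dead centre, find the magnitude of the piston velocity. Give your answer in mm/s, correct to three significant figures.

ω = 9.96 rad/s
For an in-line slider-crank, x = r cosθ + √(L² − r² sin²θ), so v = −rω sinθ·[1 + r cosθ/√(L² − r² sin²θ)].
With r = 0.0614 m, L = 0.2186 m, θ = 40.8°: √(L² − r² sin²θ) = 0.21489 m.
v = −0.0614·9.96·0.65342·[1 + 0.0614·0.75700/0.21489] = -0.48603 m/s.
|v| = 0.48603 m/s = 486.03 mm/s.

486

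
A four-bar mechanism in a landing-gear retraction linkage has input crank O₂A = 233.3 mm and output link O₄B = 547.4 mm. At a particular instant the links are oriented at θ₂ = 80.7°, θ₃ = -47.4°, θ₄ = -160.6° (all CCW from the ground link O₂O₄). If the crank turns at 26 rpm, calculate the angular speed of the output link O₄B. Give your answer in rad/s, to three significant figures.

0.994

ω₂ = 2.723 rad/s (from 26 rpm).
Differentiating the loop-closure r₂e^{iθ₂}+r₃e^{iθ₃}=r₁+r₄e^{iθ₄} gives r₂ω₂e^{iθ₂}+r₃ω₃e^{iθ₃}=r₄ω₄e^{iθ₄}.
Eliminating the other unknown: ω₄ = r₂ω₂ sin(θ₂−θ₃) / [r₄ sin(θ₄−θ₃)].
Numerator sine = +0.78694; denominator sine = -0.91914.
Result = 0.2333·2.723·(+0.78694) / (0.5474·(-0.91914)) = -0.99351 rad/s; magnitude 0.99351 rad/s.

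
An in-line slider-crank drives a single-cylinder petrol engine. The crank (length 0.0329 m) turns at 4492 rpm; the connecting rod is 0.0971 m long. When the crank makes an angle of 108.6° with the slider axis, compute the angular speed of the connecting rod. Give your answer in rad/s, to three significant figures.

ω = 470.4 rad/s (converted from 4492 rpm).
The rod makes angle φ with the slider axis where L sinφ = r sinθ; differentiating, L cosφ·φ̇ = r ω cosθ.
L cosφ = √(L² − r² sin²θ) = 0.091957 m.
|ω_rod| = r ω |cosθ| / √(L² − r² sin²θ) = 0.0329·470.4·0.31896/0.091957 = 53.68 rad/s.

53.7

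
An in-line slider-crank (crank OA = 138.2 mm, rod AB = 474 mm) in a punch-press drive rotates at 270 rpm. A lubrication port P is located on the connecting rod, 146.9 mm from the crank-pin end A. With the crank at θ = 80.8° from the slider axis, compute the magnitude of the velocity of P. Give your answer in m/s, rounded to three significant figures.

3.94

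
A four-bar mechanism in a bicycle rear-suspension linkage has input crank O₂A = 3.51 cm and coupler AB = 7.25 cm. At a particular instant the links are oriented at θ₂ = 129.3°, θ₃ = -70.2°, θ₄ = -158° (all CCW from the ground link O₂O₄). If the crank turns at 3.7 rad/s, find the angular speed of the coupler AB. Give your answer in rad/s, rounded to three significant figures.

1.71

ω₂ = 3.7 rad/s
Differentiating the loop-closure r₂e^{iθ₂}+r₃e^{iθ₃}=r₁+r₄e^{iθ₄} gives r₂ω₂e^{iθ₂}+r₃ω₃e^{iθ₃}=r₄ω₄e^{iθ₄}.
Eliminating the other unknown: ω₃ = r₂ω₂ sin(θ₄−θ₂) / [r₃ sin(θ₃−θ₄)].
Numerator sine = +0.95476; denominator sine = +0.99926.
Result = 0.0351·3.7·(+0.95476) / (0.0725·(+0.99926)) = +1.7115 rad/s; magnitude 1.7115 rad/s.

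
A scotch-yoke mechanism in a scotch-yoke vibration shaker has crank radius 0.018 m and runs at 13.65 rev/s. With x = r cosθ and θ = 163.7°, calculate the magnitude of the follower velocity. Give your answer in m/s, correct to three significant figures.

0.433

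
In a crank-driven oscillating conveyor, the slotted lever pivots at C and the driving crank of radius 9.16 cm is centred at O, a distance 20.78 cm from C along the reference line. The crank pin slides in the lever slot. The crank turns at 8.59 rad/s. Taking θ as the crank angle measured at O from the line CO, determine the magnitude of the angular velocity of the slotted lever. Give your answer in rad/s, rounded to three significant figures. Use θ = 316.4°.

2.41

ω = 8.59 rad/s
Crank pin A relative to C: A = (d + r cosθ, r sinθ); lever angle φ = atan2(r sinθ, d + r cosθ).
Differentiating tanφ: φ̇ = rω(d cosθ + r)/(d² + r² + 2dr cosθ).
d² + r² + 2dr cosθ = |CA|² = 0.0791399 m²;  d cosθ + r = +0.24208 m.
|ω_lever| = |0.0916·8.59·+0.24208| / 0.0791399 = 2.4069 rad/s.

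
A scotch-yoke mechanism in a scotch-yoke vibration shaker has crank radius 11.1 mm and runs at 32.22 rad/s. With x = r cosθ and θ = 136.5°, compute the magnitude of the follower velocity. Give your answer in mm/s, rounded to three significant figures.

ω = 32.22 rad/s
x = r cosθ ⇒ ẋ = −rω sinθ.
|v| = rω|sinθ| = 0.0111·32.22·|sin 136.5°| = 0.24618 m/s = 246.18 mm/s.

246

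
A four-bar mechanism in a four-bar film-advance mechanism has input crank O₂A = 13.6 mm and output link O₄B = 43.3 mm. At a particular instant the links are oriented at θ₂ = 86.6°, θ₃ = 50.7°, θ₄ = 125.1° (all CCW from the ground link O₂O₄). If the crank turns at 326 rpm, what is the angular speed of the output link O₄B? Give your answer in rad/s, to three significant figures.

ω₂ = 34.14 rad/s (from 326 rpm).
Differentiating the loop-closure r₂e^{iθ₂}+r₃e^{iθ₃}=r₁+r₄e^{iθ₄} gives r₂ω₂e^{iθ₂}+r₃ω₃e^{iθ₃}=r₄ω₄e^{iθ₄}.
Eliminating the other unknown: ω₄ = r₂ω₂ sin(θ₂−θ₃) / [r₄ sin(θ₄−θ₃)].
Numerator sine = +0.58637; denominator sine = +0.96316.
Result = 0.0136·34.14·(+0.58637) / (0.0433·(+0.96316)) = +6.5279 rad/s; magnitude 6.5279 rad/s.

6.53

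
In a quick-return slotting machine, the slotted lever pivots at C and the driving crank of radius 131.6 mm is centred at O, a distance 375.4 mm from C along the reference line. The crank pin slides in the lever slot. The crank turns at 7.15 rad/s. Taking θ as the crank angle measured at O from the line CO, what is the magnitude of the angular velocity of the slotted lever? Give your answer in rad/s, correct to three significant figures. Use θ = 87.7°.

ω = 7.15 rad/s
Crank pin A relative to C: A = (d + r cosθ, r sinθ); lever angle φ = atan2(r sinθ, d + r cosθ).
Differentiating tanφ: φ̇ = rω(d cosθ + r)/(d² + r² + 2dr cosθ).
d² + r² + 2dr cosθ = |CA|² = 0.162209 m²;  d cosθ + r = +0.14667 m.
|ω_lever| = |0.1316·7.15·+0.14667| / 0.162209 = 0.85078 rad/s.

0.851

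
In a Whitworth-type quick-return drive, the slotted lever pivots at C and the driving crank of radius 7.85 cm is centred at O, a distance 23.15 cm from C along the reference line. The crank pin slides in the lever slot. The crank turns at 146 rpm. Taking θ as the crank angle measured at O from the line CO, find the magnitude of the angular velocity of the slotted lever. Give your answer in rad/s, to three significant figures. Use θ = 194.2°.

7.14

ω = 15.29 rad/s (from 146 rpm).
Crank pin A relative to C: A = (d + r cosθ, r sinθ); lever angle φ = atan2(r sinθ, d + r cosθ).
Differentiating tanφ: φ̇ = rω(d cosθ + r)/(d² + r² + 2dr cosθ).
d² + r² + 2dr cosθ = |CA|² = 0.0245195 m²;  d cosθ + r = -0.14593 m.
|ω_lever| = |0.0785·15.29·-0.14593| / 0.0245195 = 7.1429 rad/s.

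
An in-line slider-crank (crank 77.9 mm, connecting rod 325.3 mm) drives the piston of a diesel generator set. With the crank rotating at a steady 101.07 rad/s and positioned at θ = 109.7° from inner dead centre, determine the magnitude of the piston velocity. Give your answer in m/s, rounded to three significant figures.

6.80

ω = 101.1 rad/s
For an in-line slider-crank, x = r cosθ + √(L² − r² sin²θ), so v = −rω sinθ·[1 + r cosθ/√(L² − r² sin²θ)].
With r = 0.0779 m, L = 0.3253 m, θ = 109.7°: √(L² − r² sin²θ) = 0.31692 m.
v = −0.0779·101.1·0.94147·[1 + 0.0779·-0.33710/0.31692] = -6.7983 m/s.
|v| = 6.7983 m/s.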